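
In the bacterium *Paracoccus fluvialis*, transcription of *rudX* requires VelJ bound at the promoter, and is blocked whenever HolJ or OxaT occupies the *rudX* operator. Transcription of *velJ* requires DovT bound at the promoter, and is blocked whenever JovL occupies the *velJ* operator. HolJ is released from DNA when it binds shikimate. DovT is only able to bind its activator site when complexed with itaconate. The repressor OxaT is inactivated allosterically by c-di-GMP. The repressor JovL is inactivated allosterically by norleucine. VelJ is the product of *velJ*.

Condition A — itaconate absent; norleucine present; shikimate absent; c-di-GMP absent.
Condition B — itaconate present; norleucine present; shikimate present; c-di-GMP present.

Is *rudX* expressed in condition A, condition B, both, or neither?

Condition A:
Itaconate is absent, so DovT is inactive.
Norleucine is present, so JovL is inactive.
Required activator DovT is absent, so *velJ* is not transcribed.
So VelJ is not produced.
Shikimate is absent, so HolJ is active.
c-di-GMP is absent, so OxaT is active.
With repressor HolJ bound, *rudX* is not transcribed.
→ *rudX* is OFF in A.
Condition B:
Itaconate is present, so DovT is active.
Norleucine is present, so JovL is inactive.
No repressor is bound and DovT is active, so *velJ* is transcribed.
So VelJ is produced and active.
Shikimate is present, so HolJ is inactive.
c-di-GMP is present, so OxaT is inactive.
No repressor is bound and VelJ is active, so *rudX* is transcribed.
→ *rudX* is ON in B.

B only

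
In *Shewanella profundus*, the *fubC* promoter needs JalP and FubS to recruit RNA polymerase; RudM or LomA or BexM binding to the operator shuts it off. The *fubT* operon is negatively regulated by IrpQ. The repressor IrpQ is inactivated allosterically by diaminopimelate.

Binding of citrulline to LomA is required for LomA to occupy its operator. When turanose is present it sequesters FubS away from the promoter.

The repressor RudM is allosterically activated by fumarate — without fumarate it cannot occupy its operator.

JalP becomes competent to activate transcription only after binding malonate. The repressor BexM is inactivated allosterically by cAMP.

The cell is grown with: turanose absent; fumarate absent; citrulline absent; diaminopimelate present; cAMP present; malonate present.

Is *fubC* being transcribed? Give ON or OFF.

Malonate is present, so JalP is active.
Fumarate is absent, so RudM is inactive.
Citrulline is absent, so LomA is inactive.
cAMP is present, so BexM is inactive.
Turanose is absent, so FubS is active.
No repressor is bound and JalP and FubS are active, so *fubC* is transcribed.

ON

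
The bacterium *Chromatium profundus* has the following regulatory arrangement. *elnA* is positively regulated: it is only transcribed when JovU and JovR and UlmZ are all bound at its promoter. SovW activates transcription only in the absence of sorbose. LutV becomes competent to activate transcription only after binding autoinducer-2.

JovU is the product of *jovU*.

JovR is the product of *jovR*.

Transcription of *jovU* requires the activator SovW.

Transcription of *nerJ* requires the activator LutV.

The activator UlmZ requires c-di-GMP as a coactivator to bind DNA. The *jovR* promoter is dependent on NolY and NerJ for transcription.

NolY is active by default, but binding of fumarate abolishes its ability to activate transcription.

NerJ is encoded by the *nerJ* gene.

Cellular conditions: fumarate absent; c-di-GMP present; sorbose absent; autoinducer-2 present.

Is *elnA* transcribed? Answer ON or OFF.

ON

Sorbose is absent, so SovW is active.
No repressor is bound and SovW is active, so *jovU* is transcribed.
So JovU is produced and active.
Fumarate is absent, so NolY is active.
Autoinducer-2 is present, so LutV is active.
No repressor is bound and LutV is active, so *nerJ* is transcribed.
So NerJ is produced and active.
No repressor is bound and NolY and NerJ are active, so *jovR* is transcribed.
So JovR is produced and active.
c-di-GMP is present, so UlmZ is active.
No repressor is bound and JovU and JovR and UlmZ are active, so *elnA* is transcribed.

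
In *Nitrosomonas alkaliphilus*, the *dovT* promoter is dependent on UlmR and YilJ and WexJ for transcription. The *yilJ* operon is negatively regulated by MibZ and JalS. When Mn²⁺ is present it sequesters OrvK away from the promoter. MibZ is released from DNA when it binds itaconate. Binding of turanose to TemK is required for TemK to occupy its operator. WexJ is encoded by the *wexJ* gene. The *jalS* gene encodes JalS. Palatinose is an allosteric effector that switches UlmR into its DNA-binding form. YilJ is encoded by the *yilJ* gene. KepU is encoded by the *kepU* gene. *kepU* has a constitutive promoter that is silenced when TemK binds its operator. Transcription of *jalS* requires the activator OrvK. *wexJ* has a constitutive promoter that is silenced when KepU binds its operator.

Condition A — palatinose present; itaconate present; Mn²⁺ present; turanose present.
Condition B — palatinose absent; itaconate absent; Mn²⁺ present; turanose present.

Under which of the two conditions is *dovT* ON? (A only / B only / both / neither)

A only

Condition A:
Palatinose is present, so UlmR is active.
Itaconate is present, so MibZ is inactive.
Mn²⁺ is present, so OrvK is inactive.
Required activator OrvK is absent, so *jalS* is not transcribed.
So JalS is not produced.
With no repressor bound, *yilJ* is transcribed.
So YilJ is produced and active.
Turanose is present, so TemK is active.
With repressor TemK bound, *kepU* is not transcribed.
So KepU is not produced.
With no repressor bound, *wexJ* is transcribed.
So WexJ is produced and active.
No repressor is bound and UlmR and YilJ and WexJ are active, so *dovT* is transcribed.
→ *dovT* is ON in A.
Condition B:
Palatinose is absent, so UlmR is inactive.
Itaconate is absent, so MibZ is active.
Mn²⁺ is present, so OrvK is inactive.
Required activator OrvK is absent, so *jalS* is not transcribed.
So JalS is not produced.
With repressor MibZ bound, *yilJ* is not transcribed.
So YilJ is not produced.
Turanose is present, so TemK is active.
With repressor TemK bound, *kepU* is not transcribed.
So KepU is not produced.
With no repressor bound, *wexJ* is transcribed.
So WexJ is produced and active.
Required activator UlmR is absent, so *dovT* is not transcribed.
→ *dovT* is OFF in B.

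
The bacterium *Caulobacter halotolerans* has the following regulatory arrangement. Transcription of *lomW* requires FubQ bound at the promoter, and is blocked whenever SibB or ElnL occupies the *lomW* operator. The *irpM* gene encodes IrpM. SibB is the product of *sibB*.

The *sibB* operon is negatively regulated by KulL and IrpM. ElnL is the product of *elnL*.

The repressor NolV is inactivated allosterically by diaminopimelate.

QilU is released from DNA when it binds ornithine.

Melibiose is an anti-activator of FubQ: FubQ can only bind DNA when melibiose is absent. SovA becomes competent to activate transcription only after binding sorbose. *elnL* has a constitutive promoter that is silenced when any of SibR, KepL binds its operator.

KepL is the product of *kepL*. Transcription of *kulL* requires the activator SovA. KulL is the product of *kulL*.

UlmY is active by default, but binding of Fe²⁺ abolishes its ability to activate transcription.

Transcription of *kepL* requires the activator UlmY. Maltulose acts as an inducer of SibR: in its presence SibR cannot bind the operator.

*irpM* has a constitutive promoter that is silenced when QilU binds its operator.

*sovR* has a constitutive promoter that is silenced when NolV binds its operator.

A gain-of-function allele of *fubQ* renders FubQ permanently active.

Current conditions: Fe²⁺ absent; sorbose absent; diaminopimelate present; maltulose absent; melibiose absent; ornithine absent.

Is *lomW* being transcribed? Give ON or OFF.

Sorbose is absent, so SovA is inactive.
Required activator SovA is absent, so *kulL* is not transcribed.
So KulL is not produced.
Ornithine is absent, so QilU is active.
With repressor QilU bound, *irpM* is not transcribed.
So IrpM is not produced.
With no repressor bound, *sibB* is transcribed.
So SibB is produced and active.
FubQ is constitutively active in this strain.
Maltulose is absent, so SibR is active.
Fe²⁺ is absent, so UlmY is active.
No repressor is bound and UlmY is active, so *kepL* is transcribed.
So KepL is produced and active.
With repressor SibR bound, *elnL* is not transcribed.
So ElnL is not produced.
With repressor SibB bound, *lomW* is not transcribed.

OFF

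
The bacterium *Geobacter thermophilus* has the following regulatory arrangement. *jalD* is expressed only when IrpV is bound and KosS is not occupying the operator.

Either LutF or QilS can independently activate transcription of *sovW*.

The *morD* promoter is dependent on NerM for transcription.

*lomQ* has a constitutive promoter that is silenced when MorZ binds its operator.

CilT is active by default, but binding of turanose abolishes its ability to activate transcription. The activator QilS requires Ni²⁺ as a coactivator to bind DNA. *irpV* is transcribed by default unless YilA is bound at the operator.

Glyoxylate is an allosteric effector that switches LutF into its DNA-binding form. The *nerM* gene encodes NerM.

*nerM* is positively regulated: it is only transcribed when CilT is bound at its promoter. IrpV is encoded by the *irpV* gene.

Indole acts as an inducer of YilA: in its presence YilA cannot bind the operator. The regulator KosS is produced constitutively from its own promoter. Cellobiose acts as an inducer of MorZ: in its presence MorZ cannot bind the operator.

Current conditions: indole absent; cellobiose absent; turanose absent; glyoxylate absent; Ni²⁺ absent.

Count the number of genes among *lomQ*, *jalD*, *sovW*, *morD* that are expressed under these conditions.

Cellobiose is absent, so MorZ is active.
With repressor MorZ bound, *lomQ* is not transcribed.
→ *lomQ* is OFF.
KosS is produced constitutively and is active.
Indole is absent, so YilA is active.
With repressor YilA bound, *irpV* is not transcribed.
So IrpV is not produced.
With repressor KosS bound, *jalD* is not transcribed.
→ *jalD* is OFF.
Glyoxylate is absent, so LutF is inactive.
Ni²⁺ is absent, so QilS is inactive.
No activator is available at the *sovW* promoter, so *sovW* is not transcribed.
→ *sovW* is OFF.
Turanose is absent, so CilT is active.
No repressor is bound and CilT is active, so *nerM* is transcribed.
So NerM is produced and active.
No repressor is bound and NerM is active, so *morD* is transcribed.
→ *morD* is ON.
1 of the 4 genes is transcribed.

1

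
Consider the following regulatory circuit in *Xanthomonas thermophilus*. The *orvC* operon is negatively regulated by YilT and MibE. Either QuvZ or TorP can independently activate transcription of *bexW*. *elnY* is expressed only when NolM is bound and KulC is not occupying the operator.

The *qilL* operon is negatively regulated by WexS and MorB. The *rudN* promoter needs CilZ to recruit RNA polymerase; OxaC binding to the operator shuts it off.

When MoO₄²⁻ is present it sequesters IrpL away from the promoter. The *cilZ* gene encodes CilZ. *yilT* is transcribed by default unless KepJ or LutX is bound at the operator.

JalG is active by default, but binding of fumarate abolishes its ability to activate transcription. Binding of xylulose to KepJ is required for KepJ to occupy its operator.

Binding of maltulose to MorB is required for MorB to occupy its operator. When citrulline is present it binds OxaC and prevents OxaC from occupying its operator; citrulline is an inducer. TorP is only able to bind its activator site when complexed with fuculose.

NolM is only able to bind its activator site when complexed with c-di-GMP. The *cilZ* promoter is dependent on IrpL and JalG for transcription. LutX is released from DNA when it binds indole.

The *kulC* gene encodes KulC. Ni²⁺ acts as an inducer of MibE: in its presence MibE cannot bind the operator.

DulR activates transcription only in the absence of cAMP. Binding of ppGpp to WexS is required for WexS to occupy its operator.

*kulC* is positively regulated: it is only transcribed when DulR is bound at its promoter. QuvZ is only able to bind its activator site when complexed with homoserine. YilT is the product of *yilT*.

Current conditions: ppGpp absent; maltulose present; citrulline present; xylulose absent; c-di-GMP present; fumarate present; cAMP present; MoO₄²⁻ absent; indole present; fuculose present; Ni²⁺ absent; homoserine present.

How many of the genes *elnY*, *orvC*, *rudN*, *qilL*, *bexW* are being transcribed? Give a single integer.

2

cAMP is present, so DulR is inactive.
Required activator DulR is absent, so *kulC* is not transcribed.
So KulC is not produced.
c-di-GMP is present, so NolM is active.
No repressor is bound and NolM is active, so *elnY* is transcribed.
→ *elnY* is ON.
Xylulose is absent, so KepJ is inactive.
Indole is present, so LutX is inactive.
With no repressor bound, *yilT* is transcribed.
So YilT is produced and active.
Ni²⁺ is absent, so MibE is active.
With repressor YilT bound, *orvC* is not transcribed.
→ *orvC* is OFF.
MoO₄²⁻ is absent, so IrpL is active.
Fumarate is present, so JalG is inactive.
Required activator JalG is absent, so *cilZ* is not transcribed.
So CilZ is not produced.
Citrulline is present, so OxaC is inactive.
Required activator CilZ is absent, so *rudN* is not transcribed.
→ *rudN* is OFF.
ppGpp is absent, so WexS is inactive.
Maltulose is present, so MorB is active.
With repressor MorB bound, *qilL* is not transcribed.
→ *qilL* is OFF.
Homoserine is present, so QuvZ is active.
Fuculose is present, so TorP is active.
Activator QuvZ is present, so *bexW* is transcribed.
→ *bexW* is ON.
2 of the 5 genes are transcribed.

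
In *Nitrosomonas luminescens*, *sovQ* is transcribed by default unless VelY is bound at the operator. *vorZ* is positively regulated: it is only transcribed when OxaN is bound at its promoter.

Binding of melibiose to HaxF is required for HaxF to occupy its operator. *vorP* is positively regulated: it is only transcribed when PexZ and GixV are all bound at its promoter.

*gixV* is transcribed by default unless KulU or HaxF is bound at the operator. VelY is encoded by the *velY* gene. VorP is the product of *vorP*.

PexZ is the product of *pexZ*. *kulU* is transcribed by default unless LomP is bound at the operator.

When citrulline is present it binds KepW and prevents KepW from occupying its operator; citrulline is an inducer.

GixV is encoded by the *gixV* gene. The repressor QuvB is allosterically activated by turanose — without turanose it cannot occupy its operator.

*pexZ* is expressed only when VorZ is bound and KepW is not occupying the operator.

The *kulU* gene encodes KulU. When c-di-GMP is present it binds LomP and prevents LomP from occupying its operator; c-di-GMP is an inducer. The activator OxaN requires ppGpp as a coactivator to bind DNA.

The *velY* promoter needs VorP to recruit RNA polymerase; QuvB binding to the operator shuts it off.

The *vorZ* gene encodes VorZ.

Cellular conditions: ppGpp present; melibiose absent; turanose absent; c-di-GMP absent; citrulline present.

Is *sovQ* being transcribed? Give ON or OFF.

ppGpp is present, so OxaN is active.
No repressor is bound and OxaN is active, so *vorZ* is transcribed.
So VorZ is produced and active.
Citrulline is present, so KepW is inactive.
No repressor is bound and VorZ is active, so *pexZ* is transcribed.
So PexZ is produced and active.
c-di-GMP is absent, so LomP is active.
With repressor LomP bound, *kulU* is not transcribed.
So KulU is not produced.
Melibiose is absent, so HaxF is inactive.
With no repressor bound, *gixV* is transcribed.
So GixV is produced and active.
No repressor is bound and PexZ and GixV are active, so *vorP* is transcribed.
So VorP is produced and active.
Turanose is absent, so QuvB is inactive.
No repressor is bound and VorP is active, so *velY* is transcribed.
So VelY is produced and active.
With repressor VelY bound, *sovQ* is not transcribed.

OFF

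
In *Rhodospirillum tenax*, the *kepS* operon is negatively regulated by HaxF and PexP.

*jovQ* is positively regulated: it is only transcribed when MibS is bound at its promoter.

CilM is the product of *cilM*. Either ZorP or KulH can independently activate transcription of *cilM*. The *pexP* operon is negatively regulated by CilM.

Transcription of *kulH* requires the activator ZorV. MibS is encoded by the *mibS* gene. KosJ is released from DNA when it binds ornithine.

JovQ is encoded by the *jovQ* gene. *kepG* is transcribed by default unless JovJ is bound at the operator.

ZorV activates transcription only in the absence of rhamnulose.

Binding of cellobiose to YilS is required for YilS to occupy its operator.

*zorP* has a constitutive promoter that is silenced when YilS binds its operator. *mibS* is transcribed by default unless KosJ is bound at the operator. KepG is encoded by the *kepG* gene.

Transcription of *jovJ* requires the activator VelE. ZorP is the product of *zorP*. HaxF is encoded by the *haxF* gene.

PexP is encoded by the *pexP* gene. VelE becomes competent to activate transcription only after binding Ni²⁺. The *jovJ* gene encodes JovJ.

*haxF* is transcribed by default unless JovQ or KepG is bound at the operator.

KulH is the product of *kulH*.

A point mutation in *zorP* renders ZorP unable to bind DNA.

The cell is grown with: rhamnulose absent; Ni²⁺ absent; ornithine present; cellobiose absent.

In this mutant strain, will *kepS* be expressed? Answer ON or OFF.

ON

Ornithine is present, so KosJ is inactive.
With no repressor bound, *mibS* is transcribed.
So MibS is produced and active.
No repressor is bound and MibS is active, so *jovQ* is transcribed.
So JovQ is produced and active.
Ni²⁺ is absent, so VelE is inactive.
Required activator VelE is absent, so *jovJ* is not transcribed.
So JovJ is not produced.
With no repressor bound, *kepG* is transcribed.
So KepG is produced and active.
With repressor JovQ bound, *haxF* is not transcribed.
So HaxF is not produced.
ZorP is non-functional in this strain, so it has no effect.
Rhamnulose is absent, so ZorV is active.
No repressor is bound and ZorV is active, so *kulH* is transcribed.
So KulH is produced and active.
Activator KulH is present, so *cilM* is transcribed.
So CilM is produced and active.
With repressor CilM bound, *pexP* is not transcribed.
So PexP is not produced.
With no repressor bound, *kepS* is transcribed.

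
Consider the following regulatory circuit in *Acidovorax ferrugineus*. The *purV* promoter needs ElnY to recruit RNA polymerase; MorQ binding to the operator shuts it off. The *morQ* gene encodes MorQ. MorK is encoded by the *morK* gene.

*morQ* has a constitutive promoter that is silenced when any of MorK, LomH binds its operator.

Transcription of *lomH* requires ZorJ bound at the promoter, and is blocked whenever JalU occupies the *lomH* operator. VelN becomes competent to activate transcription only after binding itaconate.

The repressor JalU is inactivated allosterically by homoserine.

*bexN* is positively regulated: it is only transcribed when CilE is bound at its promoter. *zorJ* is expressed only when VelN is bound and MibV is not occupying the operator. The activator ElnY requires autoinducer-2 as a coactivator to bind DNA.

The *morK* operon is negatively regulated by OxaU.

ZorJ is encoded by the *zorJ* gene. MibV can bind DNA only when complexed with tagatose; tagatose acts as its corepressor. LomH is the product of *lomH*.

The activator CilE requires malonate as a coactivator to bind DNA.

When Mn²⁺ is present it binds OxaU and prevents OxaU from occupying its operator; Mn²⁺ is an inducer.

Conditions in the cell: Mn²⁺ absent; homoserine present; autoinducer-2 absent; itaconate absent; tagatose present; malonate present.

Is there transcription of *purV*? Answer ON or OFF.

Mn²⁺ is absent, so OxaU is active.
With repressor OxaU bound, *morK* is not transcribed.
So MorK is not produced.
Homoserine is present, so JalU is inactive.
Tagatose is present, so MibV is active.
Itaconate is absent, so VelN is inactive.
With repressor MibV bound, *zorJ* is not transcribed.
So ZorJ is not produced.
Required activator ZorJ is absent, so *lomH* is not transcribed.
So LomH is not produced.
With no repressor bound, *morQ* is transcribed.
So MorQ is produced and active.
Autoinducer-2 is absent, so ElnY is inactive.
With repressor MorQ bound, *purV* is not transcribed.

OFF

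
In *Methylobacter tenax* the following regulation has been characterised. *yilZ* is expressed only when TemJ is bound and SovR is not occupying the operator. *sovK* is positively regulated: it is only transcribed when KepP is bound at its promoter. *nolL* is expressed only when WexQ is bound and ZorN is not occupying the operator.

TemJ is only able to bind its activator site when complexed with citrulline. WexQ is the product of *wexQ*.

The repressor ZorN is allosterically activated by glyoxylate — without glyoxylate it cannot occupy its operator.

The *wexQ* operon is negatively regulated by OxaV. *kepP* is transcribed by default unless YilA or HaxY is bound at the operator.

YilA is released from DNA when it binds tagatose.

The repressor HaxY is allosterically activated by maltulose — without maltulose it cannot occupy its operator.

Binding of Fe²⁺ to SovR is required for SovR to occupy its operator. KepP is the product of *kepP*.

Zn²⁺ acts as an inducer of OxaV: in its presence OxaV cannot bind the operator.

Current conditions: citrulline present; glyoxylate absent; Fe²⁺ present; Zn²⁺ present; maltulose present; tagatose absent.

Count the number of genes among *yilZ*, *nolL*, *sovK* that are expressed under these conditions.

1

Citrulline is present, so TemJ is active.
Fe²⁺ is present, so SovR is active.
With repressor SovR bound, *yilZ* is not transcribed.
→ *yilZ* is OFF.
Zn²⁺ is present, so OxaV is inactive.
With no repressor bound, *wexQ* is transcribed.
So WexQ is produced and active.
Glyoxylate is absent, so ZorN is inactive.
No repressor is bound and WexQ is active, so *nolL* is transcribed.
→ *nolL* is ON.
Tagatose is absent, so YilA is active.
Maltulose is present, so HaxY is active.
With repressor YilA bound, *kepP* is not transcribed.
So KepP is not produced.
Required activator KepP is absent, so *sovK* is not transcribed.
→ *sovK* is OFF.
1 of the 3 genes is transcribed.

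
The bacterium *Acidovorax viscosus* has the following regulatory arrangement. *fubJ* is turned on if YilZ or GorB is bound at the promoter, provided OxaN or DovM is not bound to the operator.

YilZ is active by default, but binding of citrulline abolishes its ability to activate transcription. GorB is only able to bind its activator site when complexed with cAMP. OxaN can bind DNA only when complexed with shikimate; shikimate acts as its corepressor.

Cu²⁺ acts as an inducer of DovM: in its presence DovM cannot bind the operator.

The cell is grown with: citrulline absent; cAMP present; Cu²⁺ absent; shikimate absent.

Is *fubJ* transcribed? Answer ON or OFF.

Citrulline is absent, so YilZ is active.
cAMP is present, so GorB is active.
Shikimate is absent, so OxaN is inactive.
Cu²⁺ is absent, so DovM is active.
With repressor DovM bound, *fubJ* is not transcribed.

OFF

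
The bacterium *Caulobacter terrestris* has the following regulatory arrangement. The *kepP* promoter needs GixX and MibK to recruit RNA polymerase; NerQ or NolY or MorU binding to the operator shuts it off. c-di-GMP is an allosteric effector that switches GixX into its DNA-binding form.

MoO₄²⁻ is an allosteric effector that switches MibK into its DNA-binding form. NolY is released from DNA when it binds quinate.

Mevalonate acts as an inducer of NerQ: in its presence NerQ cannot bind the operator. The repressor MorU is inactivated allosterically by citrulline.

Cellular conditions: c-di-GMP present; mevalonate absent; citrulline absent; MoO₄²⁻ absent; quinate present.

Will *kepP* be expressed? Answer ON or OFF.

Mevalonate is absent, so NerQ is active.
Quinate is present, so NolY is inactive.
Citrulline is absent, so MorU is active.
c-di-GMP is present, so GixX is active.
MoO₄²⁻ is absent, so MibK is inactive.
With repressor NerQ bound, *kepP* is not transcribed.

OFF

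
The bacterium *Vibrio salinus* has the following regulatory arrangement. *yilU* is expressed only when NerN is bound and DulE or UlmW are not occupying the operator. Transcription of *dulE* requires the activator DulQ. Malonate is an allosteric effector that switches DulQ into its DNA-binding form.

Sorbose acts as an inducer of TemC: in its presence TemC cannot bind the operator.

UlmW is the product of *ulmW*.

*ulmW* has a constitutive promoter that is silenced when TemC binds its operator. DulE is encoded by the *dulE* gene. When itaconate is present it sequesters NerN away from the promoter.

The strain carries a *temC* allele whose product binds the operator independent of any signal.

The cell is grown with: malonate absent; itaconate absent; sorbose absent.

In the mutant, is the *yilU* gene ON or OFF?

Malonate is absent, so DulQ is inactive.
Required activator DulQ is absent, so *dulE* is not transcribed.
So DulE is not produced.
Itaconate is absent, so NerN is active.
TemC is constitutively active in this strain.
With repressor TemC bound, *ulmW* is not transcribed.
So UlmW is not produced.
No repressor is bound and NerN is active, so *yilU* is transcribed.

ON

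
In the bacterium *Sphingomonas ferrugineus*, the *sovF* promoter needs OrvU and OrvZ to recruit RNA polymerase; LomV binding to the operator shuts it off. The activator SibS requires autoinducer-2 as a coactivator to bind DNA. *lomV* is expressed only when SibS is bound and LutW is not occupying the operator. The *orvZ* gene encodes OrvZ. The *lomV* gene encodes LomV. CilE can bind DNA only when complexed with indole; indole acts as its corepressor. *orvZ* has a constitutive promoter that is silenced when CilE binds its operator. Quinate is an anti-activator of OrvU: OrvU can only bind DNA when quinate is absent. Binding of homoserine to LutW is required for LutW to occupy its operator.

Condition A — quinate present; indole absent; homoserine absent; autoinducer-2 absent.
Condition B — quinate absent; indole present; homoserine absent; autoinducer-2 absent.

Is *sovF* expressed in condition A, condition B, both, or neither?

Condition A:
Quinate is present, so OrvU is inactive.
Indole is absent, so CilE is inactive.
With no repressor bound, *orvZ* is transcribed.
So OrvZ is produced and active.
Homoserine is absent, so LutW is inactive.
Autoinducer-2 is absent, so SibS is inactive.
Required activator SibS is absent, so *lomV* is not transcribed.
So LomV is not produced.
Required activator OrvU is absent, so *sovF* is not transcribed.
→ *sovF* is OFF in A.
Condition B:
Quinate is absent, so OrvU is active.
Indole is present, so CilE is active.
With repressor CilE bound, *orvZ* is not transcribed.
So OrvZ is not produced.
Homoserine is absent, so LutW is inactive.
Autoinducer-2 is absent, so SibS is inactive.
Required activator SibS is absent, so *lomV* is not transcribed.
So LomV is not produced.
Required activator OrvZ is absent, so *sovF* is not transcribed.
→ *sovF* is OFF in B.

neither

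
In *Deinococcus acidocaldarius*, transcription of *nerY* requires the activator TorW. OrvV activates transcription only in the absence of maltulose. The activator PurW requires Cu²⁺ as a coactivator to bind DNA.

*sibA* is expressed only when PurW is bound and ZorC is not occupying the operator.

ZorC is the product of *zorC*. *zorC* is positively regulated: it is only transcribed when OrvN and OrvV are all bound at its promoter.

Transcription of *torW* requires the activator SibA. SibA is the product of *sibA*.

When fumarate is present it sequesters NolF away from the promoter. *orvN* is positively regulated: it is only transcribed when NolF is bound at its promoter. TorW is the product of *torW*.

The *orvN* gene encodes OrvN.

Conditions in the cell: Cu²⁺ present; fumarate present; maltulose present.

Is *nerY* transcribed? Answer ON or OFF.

ON

Fumarate is present, so NolF is inactive.
Required activator NolF is absent, so *orvN* is not transcribed.
So OrvN is not produced.
Maltulose is present, so OrvV is inactive.
Required activator OrvN is absent, so *zorC* is not transcribed.
So ZorC is not produced.
Cu²⁺ is present, so PurW is active.
No repressor is bound and PurW is active, so *sibA* is transcribed.
So SibA is produced and active.
No repressor is bound and SibA is active, so *torW* is transcribed.
So TorW is produced and active.
No repressor is bound and TorW is active, so *nerY* is transcribed.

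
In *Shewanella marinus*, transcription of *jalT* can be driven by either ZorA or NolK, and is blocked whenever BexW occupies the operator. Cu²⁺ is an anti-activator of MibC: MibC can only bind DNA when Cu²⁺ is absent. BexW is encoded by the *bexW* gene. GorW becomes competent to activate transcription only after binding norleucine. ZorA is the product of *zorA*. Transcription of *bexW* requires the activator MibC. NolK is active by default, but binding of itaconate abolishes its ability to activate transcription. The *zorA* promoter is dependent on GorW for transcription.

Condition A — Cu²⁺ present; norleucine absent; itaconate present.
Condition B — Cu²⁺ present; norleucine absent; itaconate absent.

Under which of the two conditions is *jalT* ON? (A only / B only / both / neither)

Condition A:
Cu²⁺ is present, so MibC is inactive.
Required activator MibC is absent, so *bexW* is not transcribed.
So BexW is not produced.
Norleucine is absent, so GorW is inactive.
Required activator GorW is absent, so *zorA* is not transcribed.
So ZorA is not produced.
Itaconate is present, so NolK is inactive.
No activator is available at the *jalT* promoter, so *jalT* is not transcribed.
→ *jalT* is OFF in A.
Condition B:
Cu²⁺ is present, so MibC is inactive.
Required activator MibC is absent, so *bexW* is not transcribed.
So BexW is not produced.
Norleucine is absent, so GorW is inactive.
Required activator GorW is absent, so *zorA* is not transcribed.
So ZorA is not produced.
Itaconate is absent, so NolK is active.
Activator NolK is present, so *jalT* is transcribed.
→ *jalT* is ON in B.

B only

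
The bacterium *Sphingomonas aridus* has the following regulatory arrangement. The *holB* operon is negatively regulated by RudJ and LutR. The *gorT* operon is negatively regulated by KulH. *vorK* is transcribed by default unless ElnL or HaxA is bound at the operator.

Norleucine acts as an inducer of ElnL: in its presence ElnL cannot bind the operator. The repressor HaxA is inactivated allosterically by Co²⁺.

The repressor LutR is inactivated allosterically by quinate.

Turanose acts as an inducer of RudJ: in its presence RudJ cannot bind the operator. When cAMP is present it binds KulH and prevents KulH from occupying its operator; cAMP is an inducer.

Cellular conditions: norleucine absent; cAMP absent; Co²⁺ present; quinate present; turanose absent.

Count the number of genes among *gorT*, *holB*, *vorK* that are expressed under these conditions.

0

cAMP is absent, so KulH is active.
With repressor KulH bound, *gorT* is not transcribed.
→ *gorT* is OFF.
Turanose is absent, so RudJ is active.
Quinate is present, so LutR is inactive.
With repressor RudJ bound, *holB* is not transcribed.
→ *holB* is OFF.
Norleucine is absent, so ElnL is active.
Co²⁺ is present, so HaxA is inactive.
With repressor ElnL bound, *vorK* is not transcribed.
→ *vorK* is OFF.
0 of the 3 genes are transcribed.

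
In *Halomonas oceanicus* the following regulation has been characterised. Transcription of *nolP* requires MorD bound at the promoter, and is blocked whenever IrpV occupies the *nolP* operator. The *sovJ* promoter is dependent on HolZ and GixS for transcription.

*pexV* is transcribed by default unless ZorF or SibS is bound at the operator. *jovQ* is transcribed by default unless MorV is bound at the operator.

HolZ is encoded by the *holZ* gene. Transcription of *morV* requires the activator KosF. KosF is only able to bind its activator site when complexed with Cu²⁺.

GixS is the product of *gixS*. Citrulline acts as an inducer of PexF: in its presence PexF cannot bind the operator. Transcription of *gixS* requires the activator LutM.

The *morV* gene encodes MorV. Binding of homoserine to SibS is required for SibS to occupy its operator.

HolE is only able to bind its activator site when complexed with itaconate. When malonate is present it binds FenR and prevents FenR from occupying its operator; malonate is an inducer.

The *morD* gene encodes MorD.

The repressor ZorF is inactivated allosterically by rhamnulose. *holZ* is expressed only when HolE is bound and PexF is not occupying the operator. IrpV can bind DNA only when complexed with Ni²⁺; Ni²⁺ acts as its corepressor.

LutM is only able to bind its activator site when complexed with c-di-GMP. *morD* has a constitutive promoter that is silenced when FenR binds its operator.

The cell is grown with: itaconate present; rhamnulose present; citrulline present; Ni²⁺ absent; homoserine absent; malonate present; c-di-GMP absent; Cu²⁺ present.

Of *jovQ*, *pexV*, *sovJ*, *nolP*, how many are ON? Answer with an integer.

2

Cu²⁺ is present, so KosF is active.
No repressor is bound and KosF is active, so *morV* is transcribed.
So MorV is produced and active.
With repressor MorV bound, *jovQ* is not transcribed.
→ *jovQ* is OFF.
Rhamnulose is present, so ZorF is inactive.
Homoserine is absent, so SibS is inactive.
With no repressor bound, *pexV* is transcribed.
→ *pexV* is ON.
Citrulline is present, so PexF is inactive.
Itaconate is present, so HolE is active.
No repressor is bound and HolE is active, so *holZ* is transcribed.
So HolZ is produced and active.
c-di-GMP is absent, so LutM is inactive.
Required activator LutM is absent, so *gixS* is not transcribed.
So GixS is not produced.
Required activator GixS is absent, so *sovJ* is not transcribed.
→ *sovJ* is OFF.
Malonate is present, so FenR is inactive.
With no repressor bound, *morD* is transcribed.
So MorD is produced and active.
Ni²⁺ is absent, so IrpV is inactive.
No repressor is bound and MorD is active, so *nolP* is transcribed.
→ *nolP* is ON.
2 of the 4 genes are transcribed.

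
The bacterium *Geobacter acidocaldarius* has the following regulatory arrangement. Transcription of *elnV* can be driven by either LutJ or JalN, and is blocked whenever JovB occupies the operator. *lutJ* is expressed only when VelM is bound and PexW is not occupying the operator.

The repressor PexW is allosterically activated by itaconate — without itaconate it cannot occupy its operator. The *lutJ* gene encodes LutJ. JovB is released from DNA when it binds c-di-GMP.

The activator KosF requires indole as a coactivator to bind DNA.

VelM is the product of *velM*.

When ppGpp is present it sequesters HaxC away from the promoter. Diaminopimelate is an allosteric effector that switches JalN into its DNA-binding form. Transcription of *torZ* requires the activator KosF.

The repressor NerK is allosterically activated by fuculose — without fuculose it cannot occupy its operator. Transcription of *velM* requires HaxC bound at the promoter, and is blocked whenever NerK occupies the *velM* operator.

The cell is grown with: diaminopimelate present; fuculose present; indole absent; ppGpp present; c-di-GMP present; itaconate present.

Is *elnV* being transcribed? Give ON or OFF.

ppGpp is present, so HaxC is inactive.
Fuculose is present, so NerK is active.
With repressor NerK bound, *velM* is not transcribed.
So VelM is not produced.
Itaconate is present, so PexW is active.
With repressor PexW bound, *lutJ* is not transcribed.
So LutJ is not produced.
c-di-GMP is present, so JovB is inactive.
Diaminopimelate is present, so JalN is active.
Activator JalN is present, so *elnV* is transcribed.

ON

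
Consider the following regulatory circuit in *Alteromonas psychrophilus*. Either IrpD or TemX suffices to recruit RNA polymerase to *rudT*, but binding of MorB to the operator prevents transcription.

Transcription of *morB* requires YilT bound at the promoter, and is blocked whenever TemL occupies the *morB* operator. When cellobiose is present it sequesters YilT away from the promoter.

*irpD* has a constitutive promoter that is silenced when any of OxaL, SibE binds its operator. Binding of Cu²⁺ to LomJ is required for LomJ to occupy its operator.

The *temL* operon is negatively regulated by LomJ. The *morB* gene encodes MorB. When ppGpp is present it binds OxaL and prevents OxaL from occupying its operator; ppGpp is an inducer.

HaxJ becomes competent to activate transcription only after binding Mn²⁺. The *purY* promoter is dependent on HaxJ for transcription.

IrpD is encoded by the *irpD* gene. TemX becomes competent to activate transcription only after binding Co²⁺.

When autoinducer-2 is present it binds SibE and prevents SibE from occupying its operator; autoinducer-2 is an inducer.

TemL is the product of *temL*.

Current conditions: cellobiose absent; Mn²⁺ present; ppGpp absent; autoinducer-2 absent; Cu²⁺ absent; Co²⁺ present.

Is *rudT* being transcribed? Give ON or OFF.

ON

ppGpp is absent, so OxaL is active.
Autoinducer-2 is absent, so SibE is active.
With repressor OxaL bound, *irpD* is not transcribed.
So IrpD is not produced.
Cellobiose is absent, so YilT is active.
Cu²⁺ is absent, so LomJ is inactive.
With no repressor bound, *temL* is transcribed.
So TemL is produced and active.
With repressor TemL bound, *morB* is not transcribed.
So MorB is not produced.
Co²⁺ is present, so TemX is active.
Activator TemX is present, so *rudT* is transcribed.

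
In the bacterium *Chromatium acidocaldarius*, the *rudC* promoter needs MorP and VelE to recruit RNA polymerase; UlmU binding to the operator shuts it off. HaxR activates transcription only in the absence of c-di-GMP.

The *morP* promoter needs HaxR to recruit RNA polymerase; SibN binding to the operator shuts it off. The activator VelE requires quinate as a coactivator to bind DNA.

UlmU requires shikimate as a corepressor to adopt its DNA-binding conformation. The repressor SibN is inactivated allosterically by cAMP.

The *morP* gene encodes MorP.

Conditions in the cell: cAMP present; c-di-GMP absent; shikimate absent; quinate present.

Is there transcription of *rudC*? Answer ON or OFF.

cAMP is present, so SibN is inactive.
c-di-GMP is absent, so HaxR is active.
No repressor is bound and HaxR is active, so *morP* is transcribed.
So MorP is produced and active.
Shikimate is absent, so UlmU is inactive.
Quinate is present, so VelE is active.
No repressor is bound and MorP and VelE are active, so *rudC* is transcribed.

ON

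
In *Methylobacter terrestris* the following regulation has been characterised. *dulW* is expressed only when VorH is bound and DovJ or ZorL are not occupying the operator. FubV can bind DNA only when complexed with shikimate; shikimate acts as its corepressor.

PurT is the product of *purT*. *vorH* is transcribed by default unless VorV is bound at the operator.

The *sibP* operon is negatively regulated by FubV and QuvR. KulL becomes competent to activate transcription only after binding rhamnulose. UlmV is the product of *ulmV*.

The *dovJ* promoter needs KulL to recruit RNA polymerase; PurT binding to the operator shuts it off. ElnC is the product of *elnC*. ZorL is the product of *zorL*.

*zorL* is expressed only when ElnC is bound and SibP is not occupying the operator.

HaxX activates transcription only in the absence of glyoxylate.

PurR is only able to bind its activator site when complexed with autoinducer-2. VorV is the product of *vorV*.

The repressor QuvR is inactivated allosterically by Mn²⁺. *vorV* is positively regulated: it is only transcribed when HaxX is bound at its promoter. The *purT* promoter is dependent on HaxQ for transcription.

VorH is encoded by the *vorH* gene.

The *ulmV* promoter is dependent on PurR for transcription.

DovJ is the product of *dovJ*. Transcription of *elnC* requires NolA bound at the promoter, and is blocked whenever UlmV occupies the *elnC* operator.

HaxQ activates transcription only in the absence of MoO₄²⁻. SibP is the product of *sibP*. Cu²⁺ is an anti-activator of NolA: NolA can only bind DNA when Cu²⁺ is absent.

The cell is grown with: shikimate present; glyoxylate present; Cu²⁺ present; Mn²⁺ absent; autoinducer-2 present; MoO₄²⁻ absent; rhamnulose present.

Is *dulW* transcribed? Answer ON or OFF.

MoO₄²⁻ is absent, so HaxQ is active.
No repressor is bound and HaxQ is active, so *purT* is transcribed.
So PurT is produced and active.
Rhamnulose is present, so KulL is active.
With repressor PurT bound, *dovJ* is not transcribed.
So DovJ is not produced.
Shikimate is present, so FubV is active.
Mn²⁺ is absent, so QuvR is active.
With repressor FubV bound, *sibP* is not transcribed.
So SibP is not produced.
Autoinducer-2 is present, so PurR is active.
No repressor is bound and PurR is active, so *ulmV* is transcribed.
So UlmV is produced and active.
Cu²⁺ is present, so NolA is inactive.
With repressor UlmV bound, *elnC* is not transcribed.
So ElnC is not produced.
Required activator ElnC is absent, so *zorL* is not transcribed.
So ZorL is not produced.
Glyoxylate is present, so HaxX is inactive.
Required activator HaxX is absent, so *vorV* is not transcribed.
So VorV is not produced.
With no repressor bound, *vorH* is transcribed.
So VorH is produced and active.
No repressor is bound and VorH is active, so *dulW* is transcribed.

ON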